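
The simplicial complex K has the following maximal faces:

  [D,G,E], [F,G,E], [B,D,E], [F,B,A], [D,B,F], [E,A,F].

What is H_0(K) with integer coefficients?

H_0 = Z.

Take the total order A < B < D < E < F < G on the vertex set. Then K (dimension 2) consists of the simplices:

  0-simplices (6): A, B, D, E, F, G
  1-simplices (12): AB, AE, AF, BD, BE, BF, DE, DF, DG, EF, EG, FG
  2-simplices (6): ABF, AEF, BDE, BDF, DEG, EFG

Hence C_0 ≅ Z^6, C_1 ≅ Z^12, C_2 ≅ Z^6.

The boundary map ∂_1: C_1 → C_0 maps an edge to its endpoints' difference, ∂[p,q] = q − p.
The 6×12 boundary matrix has rank 5 and Smith normal form diag(1,1,1,1,1).

∂_2: C_2 → C_1 sends each 2-simplex [p,q,r] to [q,r] − [p,r] + [p,q]. For instance
  ∂DEG = EG − DG + DE,
  ∂BDE = DE − BE + BD.
This gives a 12×6 integer matrix of rank 6; reducing to Smith normal form yields diagonal entries (1,1,1,1,1,1).

Reading off H_k = ker ∂_k / im ∂_{k+1}:

  H_0: rank C_0 − rank ∂_1 = 6 − 5 = 1, and the invariant factors of ∂_1 are all 1, so H_0 ≅ Z.

(K is a triangulation of the cylinder S^1 x I.)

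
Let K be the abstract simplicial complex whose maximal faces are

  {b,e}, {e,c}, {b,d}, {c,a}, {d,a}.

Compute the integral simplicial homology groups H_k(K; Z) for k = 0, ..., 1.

H_0 ≅ Z,  H_1 ≅ Z.

Fix the vertex order a < b < c < d < e and write every simplex with vertices in increasing order. Then dim K = 1 and the simplices of K are:

  0-simplices (5): a, b, c, d, e
  1-simplices (5): ac, ad, bd, be, ce

Hence C_0 ≅ Z^5, C_1 ≅ Z^5.

∂_1: C_1 → C_0 is given by ∂[p,q] = [q] − [p]. For instance
  ∂be = e − b.
This gives a 5×5 integer matrix of rank 4; reducing to Smith normal form yields diagonal entries (1,1,1,1).

Reading off H_k = ker ∂_k / im ∂_{k+1}:

  H_0: rank C_0 − rank ∂_1 = 5 − 4 = 1, and the invariant factors of ∂_1 are all 1, so H_0 = Z.
  H_1: rank ker ∂_1 − rank ∂_2 = (5 − 4) − 0 = 1, and there is no ∂_2, so H_1 = Z.

As a check, the Euler characteristic is 5 − 5 = 0, which agrees with 1 − 1 = 0.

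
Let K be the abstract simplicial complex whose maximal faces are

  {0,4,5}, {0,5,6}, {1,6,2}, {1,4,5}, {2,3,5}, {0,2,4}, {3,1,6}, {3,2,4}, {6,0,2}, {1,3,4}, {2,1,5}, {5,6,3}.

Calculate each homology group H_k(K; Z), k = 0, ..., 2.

H_0 = Z,  H_1 = Z/2,  H_2 = 0.

Take the total order 0 < 1 < 2 < 3 < 4 < 5 < 6 on the vertex set. Then K (dimension 2) consists of the simplices:

  0-simplices (7): [0], [1], [2], [3], [4], [5], [6]
  1-simplices (18): [0,2], [0,4], [0,5], [0,6], [1,2], [1,3], [1,4], [1,5], [1,6], [2,3], [2,4], [2,5], [2,6], [3,4], [3,5], [3,6], [4,5], [5,6]
  2-simplices (12): [0,2,4], [0,2,6], [0,4,5], [0,5,6], [1,2,5], [1,2,6], [1,3,4], [1,3,6], [1,4,5], [2,3,4], [2,3,5], [3,5,6]

giving chain groups C_0 ≅ Z^7, C_1 ≅ Z^18, C_2 ≅ Z^12.

∂_1: C_1 → C_0 maps an edge to its endpoints' difference, ∂[p,q] = q − p.
The 7×18 boundary matrix has rank 6 and Smith normal form diag(1,1,1,1,1,1).

The boundary map ∂_2: C_2 → C_1 sends each 2-simplex [p,q,r] to [q,r] − [p,r] + [p,q]. For instance
  ∂[0,2,6] = [2,6] − [0,6] + [0,2],
  ∂[1,4,5] = [4,5] − [1,5] + [1,4].
This gives a 18×12 integer matrix of rank 12; reducing to Smith normal form yields diagonal entries (1,1,1,1,1,1,1,1,1,1,1,2).

Now H_k = ker ∂_k / im ∂_{k+1}, so:

  H_0: rank C_0 − rank ∂_1 = 7 − 6 = 1, and the invariant factors of ∂_1 are all 1, so H_0 = Z.
  H_1: rank ker ∂_1 − rank ∂_2 = (18 − 6) − 12 = 0, and ∂_2 has invariant factor 2 > 1, so H_1 = Z/2.
  H_2: rank ker ∂_2 − rank ∂_3 = (12 − 12) − 0 = 0, and there is no ∂_3, so H_2 = 0.

(K is a triangulation of the real projective plane RP^2.)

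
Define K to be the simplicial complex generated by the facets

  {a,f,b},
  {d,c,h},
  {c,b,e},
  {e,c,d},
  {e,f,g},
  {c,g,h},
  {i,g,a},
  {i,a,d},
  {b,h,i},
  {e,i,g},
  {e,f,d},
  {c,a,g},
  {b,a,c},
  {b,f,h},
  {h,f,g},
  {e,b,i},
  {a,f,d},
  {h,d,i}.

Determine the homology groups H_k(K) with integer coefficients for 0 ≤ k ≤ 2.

H_0 = Z,  H_1 = Z^2,  H_2 = Z.

Fix the vertex order a < b < c < d < e < f < g < h < i and write every simplex with vertices in increasing order. Then dim K = 2 and the simplices of K are:

  0-simplices (9): a, b, c, d, e, f, g, h, i
  1-simplices (27): ab, ac, ad, af, ag, ai, bc, be, bf, bh, bi, cd, ce, cg, ch, de, df, dh, di, ef, eg, ei, fg, fh, gh, gi, hi
  2-simplices (18): abc, abf, acg, adf, adi, agi, bce, bei, bfh, bhi, cde, cdh, cgh, def, dhi, efg, egi, fgh

so the chain groups are C_0 ≅ Z^9, C_1 ≅ Z^27, C_2 ≅ Z^18.

The boundary map ∂_1: C_1 → C_0 maps an edge to its endpoints' difference, ∂[p,q] = q − p. For instance
  ∂ac = c − a.
The 9×27 boundary matrix has rank 8 and Smith normal form diag(1,1,1,1,1,1,1,1).

∂_2: C_2 → C_1 acts by ∂[p,q,r] = [q,r] − [p,r] + [p,q]. For instance
  ∂cdh = dh − ch + cd,
  ∂def = ef − df + de.
This gives a 27×18 integer matrix of rank 17; reducing to Smith normal form yields diagonal entries (1,1,1,1,1,1,1,1,1,1,1,1,1,1,1,1,1).

Computing H_k = (kernel of ∂_k) / (image of ∂_{k+1}):

  H_0: rank C_0 − rank ∂_1 = 9 − 8 = 1, and the invariant factors of ∂_1 are all 1, so H_0 = Z.
  H_1: rank ker ∂_1 − rank ∂_2 = (27 − 8) − 17 = 2, and the invariant factors of ∂_2 are all 1, so H_1 = Z^2.
  H_2: rank ker ∂_2 − rank ∂_3 = (18 − 17) − 0 = 1, and there is no ∂_3, so H_2 = Z.

(K is a triangulation of the torus T^2.)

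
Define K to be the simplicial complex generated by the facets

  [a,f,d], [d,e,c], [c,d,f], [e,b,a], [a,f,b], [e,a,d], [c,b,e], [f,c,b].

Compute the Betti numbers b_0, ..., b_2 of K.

Take the total order a < b < c < d < e < f on the vertex set. Then K (dimension 2) consists of the simplices:

  0-simplices (6): a, b, c, d, e, f
  1-simplices (12): ab, ad, ae, af, bc, be, bf, cd, ce, cf, de, df
  2-simplices (8): abe, abf, ade, adf, bce, bcf, cde, cdf

Hence C_0 ≅ Z^6, C_1 ≅ Z^12, C_2 ≅ Z^8.

The boundary map ∂_1: C_1 → C_0 maps an edge to its endpoints' difference, ∂[p,q] = q − p.
The resulting 6×12 matrix has rank 5, and its Smith normal form has invariant factors (1,1,1,1,1).

The boundary map ∂_2: C_2 → C_1 acts by ∂[p,q,r] = [q,r] − [p,r] + [p,q]. For instance
  ∂ade = de − ae + ad,
  ∂bcf = cf − bf + bc.
As a 12×8 matrix over Z this has rank 7, with invariant factors (1,1,1,1,1,1,1).

Reading off H_k = ker ∂_k / im ∂_{k+1}:

  H_0: rank C_0 − rank ∂_1 = 6 − 5 = 1, and the invariant factors of ∂_1 are all 1, so H_0 ≅ Z.
  H_1: rank ker ∂_1 − rank ∂_2 = (12 − 5) − 7 = 0, and the invariant factors of ∂_2 are all 1, so H_1 ≅ 0.
  H_2: rank ker ∂_2 − rank ∂_3 = (8 − 7) − 0 = 1, and there is no ∂_3, so H_2 ≅ Z.

As a check, the Euler characteristic is 6 − 12 + 8 = 2, which agrees with 1 − 0 + 1 = 2.

Hence the Betti numbers are b_0 = 1, b_1 = 0, b_2 = 1.

b_0 = 1, b_1 = 0, b_2 = 1.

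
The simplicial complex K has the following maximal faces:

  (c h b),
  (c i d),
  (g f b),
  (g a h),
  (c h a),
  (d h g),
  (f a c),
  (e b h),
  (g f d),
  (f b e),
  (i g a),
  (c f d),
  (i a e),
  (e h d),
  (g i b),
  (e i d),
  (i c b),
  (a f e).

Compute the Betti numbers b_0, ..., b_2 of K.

b_0 = 1, b_1 = 2, b_2 = 1.

Fix the vertex order a < b < c < d < e < f < g < h < i and write every simplex with vertices in increasing order. Then dim K = 2 and the simplices of K are:

  0-simplices (9): a, b, c, d, e, f, g, h, i
  1-simplices (27): ac, ae, af, ag, ah, ai, bc, be, bf, bg, bh, bi, cd, cf, ch, ci, de, df, dg, dh, di, ef, eh, ei, fg, gh, gi
  2-simplices (18): acf, ach, aef, aei, agh, agi, bch, bci, bef, beh, bfg, bgi, cdf, cdi, deh, dei, dfg, dgh

giving chain groups C_0 ≅ Z^9, C_1 ≅ Z^27, C_2 ≅ Z^18.

∂_1: C_1 → C_0 sends each edge [p,q] (with p < q) to q − p. For instance
  ∂dh = h − d.
The resulting 9×27 matrix has rank 8, and its Smith normal form has invariant factors (1,1,1,1,1,1,1,1).

The boundary map ∂_2: C_2 → C_1 sends each 2-simplex [p,q,r] to [q,r] − [p,r] + [p,q]. For instance
  ∂deh = eh − dh + de,
  ∂bci = ci − bi + bc.
This gives a 27×18 integer matrix of rank 17; reducing to Smith normal form yields diagonal entries (1,1,1,1,1,1,1,1,1,1,1,1,1,1,1,1,1).

From H_k ≅ ker(∂_k) / im(∂_{k+1}) we obtain:

  H_0: rank C_0 − rank ∂_1 = 9 − 8 = 1, and the invariant factors of ∂_1 are all 1, so H_0 ≅ Z.
  H_1: rank ker ∂_1 − rank ∂_2 = (27 − 8) − 17 = 2, and the invariant factors of ∂_2 are all 1, so H_1 ≅ Z^2.
  H_2: rank ker ∂_2 − rank ∂_3 = (18 − 17) − 0 = 1, and there is no ∂_3, so H_2 ≅ Z.

Hence the Betti numbers are b_0 = 1, b_1 = 2, b_2 = 1.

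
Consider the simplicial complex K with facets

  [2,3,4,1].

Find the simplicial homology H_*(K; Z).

Take the total order 1 < 2 < 3 < 4 on the vertex set. Then K (dimension 3) consists of the simplices:

  0-simplices (4): [1], [2], [3], [4]
  1-simplices (6): [1,2], [1,3], [1,4], [2,3], [2,4], [3,4]
  2-simplices (4): [1,2,3], [1,2,4], [1,3,4], [2,3,4]
  3-simplices (1): [1,2,3,4]

so the chain groups are C_0 ≅ Z^4, C_1 ≅ Z^6, C_2 ≅ Z^4, C_3 ≅ Z^1.

Boundary ∂_1: C_1 → C_0 maps an edge to its endpoints' difference, ∂[p,q] = q − p.
The resulting 4×6 matrix has rank 3, and its Smith normal form has invariant factors (1,1,1).

Boundary ∂_2: C_2 → C_1 acts by ∂[p,q,r] = [q,r] − [p,r] + [p,q]. For instance
  ∂[2,3,4] = [3,4] − [2,4] + [2,3],
  ∂[1,2,4] = [2,4] − [1,4] + [1,2].
This gives a 6×4 integer matrix of rank 3; reducing to Smith normal form yields diagonal entries (1,1,1).

The boundary map ∂_3: C_3 → C_2 sends each 3-simplex σ to the alternating sum Σ_i (−1)^i (σ with its i-th vertex removed). For instance
  ∂[1,2,3,4] = [2,3,4] − [1,3,4] + [1,2,4] − [1,2,3].
As a 4×1 matrix over Z this has rank 1, with invariant factors (1).

Reading off H_k = ker ∂_k / im ∂_{k+1}:

  H_0: rank C_0 − rank ∂_1 = 4 − 3 = 1, and the invariant factors of ∂_1 are all 1, so H_0 = Z.
  H_1: rank ker ∂_1 − rank ∂_2 = (6 − 3) − 3 = 0, and the invariant factors of ∂_2 are all 1, so H_1 = 0.
  H_2: rank ker ∂_2 − rank ∂_3 = (4 − 3) − 1 = 0, and the invariant factors of ∂_3 are all 1, so H_2 = 0.
  H_3: rank ker ∂_3 − rank ∂_4 = (1 − 1) − 0 = 0, and there is no ∂_4, so H_3 = 0.

(K is a triangulation of the 3-simplex.)

H_0 = Z,  H_1 = 0,  H_2 = 0,  H_3 = 0.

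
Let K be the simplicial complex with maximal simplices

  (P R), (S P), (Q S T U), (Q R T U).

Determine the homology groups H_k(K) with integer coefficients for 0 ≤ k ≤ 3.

H_0 = Z,  H_1 = Z,  H_2 = 0,  H_3 = 0.

K has 6 vertices, 11 edges, 7 triangles, 2 3-simplices.
rank ∂_0 = 0, rank ∂_1 = 5 ⇒ b_0 = 6 − 0 − 5 = 1; all invariant factors of ∂_1 are 1 so no torsion. So H_0 = Z.
rank ∂_1 = 5, rank ∂_2 = 5 ⇒ b_1 = 11 − 5 − 5 = 1; all invariant factors of ∂_2 are 1 so no torsion. So H_1 = Z.
rank ∂_2 = 5, rank ∂_3 = 2 ⇒ b_2 = 7 − 5 − 2 = 0; all invariant factors of ∂_3 are 1 so no torsion. So H_2 = 0.
rank ∂_3 = 2, rank ∂_4 = 0 ⇒ b_3 = 2 − 2 − 0 = 0. So H_3 = 0.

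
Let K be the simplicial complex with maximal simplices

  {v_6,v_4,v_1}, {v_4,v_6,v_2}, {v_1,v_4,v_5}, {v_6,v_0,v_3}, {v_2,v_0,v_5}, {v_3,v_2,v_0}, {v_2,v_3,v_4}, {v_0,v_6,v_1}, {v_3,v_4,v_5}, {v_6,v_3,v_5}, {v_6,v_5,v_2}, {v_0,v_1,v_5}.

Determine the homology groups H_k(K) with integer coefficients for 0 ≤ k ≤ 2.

K has 7 vertices, 18 edges, 12 triangles.
rank ∂_0 = 0, rank ∂_1 = 6 ⇒ b_0 = 7 − 0 − 6 = 1; all invariant factors of ∂_1 are 1 so no torsion. So H_0 = Z.
rank ∂_1 = 6, rank ∂_2 = 12 ⇒ b_1 = 18 − 6 − 12 = 0; ∂_2 has invariant factor(s) [2] giving torsion. So H_1 = Z/2Z.
rank ∂_2 = 12, rank ∂_3 = 0 ⇒ b_2 = 12 − 12 − 0 = 0. So H_2 = 0.

H_0 = Z,  H_1 = Z/2Z,  H_2 = 0.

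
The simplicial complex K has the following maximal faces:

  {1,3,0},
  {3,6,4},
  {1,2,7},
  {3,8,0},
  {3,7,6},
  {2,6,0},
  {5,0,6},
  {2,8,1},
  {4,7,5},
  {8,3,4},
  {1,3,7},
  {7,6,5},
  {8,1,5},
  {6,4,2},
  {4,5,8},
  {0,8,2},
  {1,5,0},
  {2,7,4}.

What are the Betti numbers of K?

We work with the vertex ordering 0 < 1 < 2 < 3 < 4 < 5 < 6 < 7 < 8. The simplices of K, each written with vertices in increasing order, are:

  0-simplices (9): [0], [1], [2], [3], [4], [5], [6], [7], [8]
  1-simplices (27): (27 of them)
  2-simplices (18): [0,1,3], [0,1,5], [0,2,6], [0,2,8], [0,3,8], [0,5,6], [1,2,7], [1,2,8], [1,3,7], [1,5,8], [2,4,6], [2,4,7], [3,4,6], [3,4,8], [3,6,7], [4,5,7], [4,5,8], [5,6,7]

giving chain groups C_0 ≅ Z^9, C_1 ≅ Z^27, C_2 ≅ Z^18.

The boundary map ∂_1: C_1 → C_0 maps an edge to its endpoints' difference, ∂[p,q] = q − p.
This gives a 9×27 integer matrix of rank 8; reducing to Smith normal form yields diagonal entries (1,1,1,1,1,1,1,1).

Boundary ∂_2: C_2 → C_1 sends each 2-simplex [p,q,r] to [q,r] − [p,r] + [p,q]. For instance
  ∂[0,1,5] = [1,5] − [0,5] + [0,1],
  ∂[1,2,8] = [2,8] − [1,8] + [1,2].
The resulting 27×18 matrix has rank 18, and its Smith normal form has invariant factors (1,1,1,1,1,1,1,1,1,1,1,1,1,1,1,1,1,2).

From H_k ≅ ker(∂_k) / im(∂_{k+1}) we obtain:

  H_0: rank C_0 − rank ∂_1 = 9 − 8 = 1, and the invariant factors of ∂_1 are all 1, so H_0 ≅ Z.
  H_1: rank ker ∂_1 − rank ∂_2 = (27 − 8) − 18 = 1, and ∂_2 has invariant factor 2 > 1, so H_1 ≅ Z × Z/2.
  H_2: rank ker ∂_2 − rank ∂_3 = (18 − 18) − 0 = 0, and there is no ∂_3, so H_2 ≅ 0.

As a check, the Euler characteristic is 9 − 27 + 18 = 0, which agrees with 1 − 1 + 0 = 0.
(K is a triangulation of the Klein bottle.)

Hence the Betti numbers are b_0 = 1, b_1 = 1, b_2 = 0.

b_0 = 1, b_1 = 1, b_2 = 0.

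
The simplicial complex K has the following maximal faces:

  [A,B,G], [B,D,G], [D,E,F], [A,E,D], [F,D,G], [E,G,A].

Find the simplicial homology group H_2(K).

Fix the vertex order A < B < D < E < F < G and write every simplex with vertices in increasing order. Then dim K = 2 and the simplices of K are:

  0-simplices (6): A, B, D, E, F, G
  1-simplices (12): AB, AD, AE, AG, BD, BG, DE, DF, DG, EF, EG, FG
  2-simplices (6): ABG, ADE, AEG, BDG, DEF, DFG

Hence C_0 ≅ Z^6, C_1 ≅ Z^12, C_2 ≅ Z^6.

Boundary ∂_1: C_1 → C_0 maps an edge to its endpoints' difference, ∂[p,q] = q − p.
The 6×12 boundary matrix has rank 5 and Smith normal form diag(1,1,1,1,1).

Boundary ∂_2: C_2 → C_1 acts by ∂[p,q,r] = [q,r] − [p,r] + [p,q]. For instance
  ∂ADE = DE − AE + AD,
  ∂ABG = BG − AG + AB.
This gives a 12×6 integer matrix of rank 6; reducing to Smith normal form yields diagonal entries (1,1,1,1,1,1).

Now H_k = ker ∂_k / im ∂_{k+1}, so:

  H_2: rank ker ∂_2 − rank ∂_3 = (6 − 6) − 0 = 0, and there is no ∂_3, so H_2 = 0.

(K is a triangulation of the cylinder S^1 x I.)

H_2 ≅ 0.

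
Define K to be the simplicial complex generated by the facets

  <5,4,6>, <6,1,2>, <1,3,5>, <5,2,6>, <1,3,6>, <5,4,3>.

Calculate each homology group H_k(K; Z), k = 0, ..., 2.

H_0 ≅ Z,  H_1 ≅ Z,  H_2 = 0.

Order the vertices as 1 < 2 < 3 < 4 < 5 < 6. Listing each simplex with vertices in this order, K has dimension 2 with simplices:

  0-simplices (6): [1], [2], [3], [4], [5], [6]
  1-simplices (12): [1,2], [1,3], [1,5], [1,6], [2,5], [2,6], [3,4], [3,5], [3,6], [4,5], [4,6], [5,6]
  2-simplices (6): [1,2,6], [1,3,5], [1,3,6], [2,5,6], [3,4,5], [4,5,6]

Hence C_0 ≅ Z^6, C_1 ≅ Z^12, C_2 ≅ Z^6.

The boundary map ∂_1: C_1 → C_0 is given by ∂[p,q] = [q] − [p].
As a 6×12 matrix over Z this has rank 5, with invariant factors (1,1,1,1,1).

The boundary map ∂_2: C_2 → C_1 maps a triangle to the signed sum of its edges. For instance
  ∂[1,3,6] = [3,6] − [1,6] + [1,3],
  ∂[1,3,5] = [3,5] − [1,5] + [1,3].
This gives a 12×6 integer matrix of rank 6; reducing to Smith normal form yields diagonal entries (1,1,1,1,1,1).

Computing H_k = (kernel of ∂_k) / (image of ∂_{k+1}):

  H_0: rank C_0 − rank ∂_1 = 6 − 5 = 1, and the invariant factors of ∂_1 are all 1, so H_0 = Z.
  H_1: rank ker ∂_1 − rank ∂_2 = (12 − 5) − 6 = 1, and the invariant factors of ∂_2 are all 1, so H_1 = Z.
  H_2: rank ker ∂_2 − rank ∂_3 = (6 − 6) − 0 = 0, and there is no ∂_3, so H_2 = 0.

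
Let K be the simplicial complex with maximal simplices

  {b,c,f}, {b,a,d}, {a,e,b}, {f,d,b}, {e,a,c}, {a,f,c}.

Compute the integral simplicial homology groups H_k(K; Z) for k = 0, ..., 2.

Order the vertices as a < b < c < d < e < f. Listing each simplex with vertices in this order, K has dimension 2 with simplices:

  0-simplices (6): a, b, c, d, e, f
  1-simplices (12): ab, ac, ad, ae, af, bc, bd, be, bf, ce, cf, df
  2-simplices (6): abd, abe, ace, acf, bcf, bdf

giving chain groups C_0 ≅ Z^6, C_1 ≅ Z^12, C_2 ≅ Z^6.

The boundary map ∂_1: C_1 → C_0 maps an edge to its endpoints' difference, ∂[p,q] = q − p.
The 6×12 boundary matrix has rank 5 and Smith normal form diag(1,1,1,1,1).

∂_2: C_2 → C_1 sends each 2-simplex [p,q,r] to [q,r] − [p,r] + [p,q]. For instance
  ∂abd = bd − ad + ab,
  ∂ace = ce − ae + ac.
This gives a 12×6 integer matrix of rank 6; reducing to Smith normal form yields diagonal entries (1,1,1,1,1,1).

Now H_k = ker ∂_k / im ∂_{k+1}, so:

  H_0: rank C_0 − rank ∂_1 = 6 − 5 = 1, and the invariant factors of ∂_1 are all 1, so H_0 ≅ Z.
  H_1: rank ker ∂_1 − rank ∂_2 = (12 − 5) − 6 = 1, and the invariant factors of ∂_2 are all 1, so H_1 ≅ Z.
  H_2: rank ker ∂_2 − rank ∂_3 = (6 − 6) − 0 = 0, and there is no ∂_3, so H_2 ≅ 0.

(K is a triangulation of the cylinder S^1 x I.)

H_0 = Z,  H_1 = Z,  H_2 = 0.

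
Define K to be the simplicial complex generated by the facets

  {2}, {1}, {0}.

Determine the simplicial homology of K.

H_0 ≅ Z^3.

K has 3 vertices.
rank ∂_0 = 0, rank ∂_1 = 0 ⇒ b_0 = 3 − 0 − 0 = 3. So H_0 = Z^3.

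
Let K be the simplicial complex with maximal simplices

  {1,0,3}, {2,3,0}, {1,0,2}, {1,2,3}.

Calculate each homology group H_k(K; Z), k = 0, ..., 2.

Take the total order 0 < 1 < 2 < 3 on the vertex set. Then K (dimension 2) consists of the simplices:

  0-simplices (4): [0], [1], [2], [3]
  1-simplices (6): [0,1], [0,2], [0,3], [1,2], [1,3], [2,3]
  2-simplices (4): [0,1,2], [0,1,3], [0,2,3], [1,2,3]

giving chain groups C_0 ≅ Z^4, C_1 ≅ Z^6, C_2 ≅ Z^4.

The boundary map ∂_1: C_1 → C_0 maps an edge to its endpoints' difference, ∂[p,q] = q − p. For instance
  ∂[1,3] = [3] − [1].
This gives a 4×6 integer matrix of rank 3; reducing to Smith normal form yields diagonal entries (1,1,1).

Boundary ∂_2: C_2 → C_1 acts by ∂[p,q,r] = [q,r] − [p,r] + [p,q]. For instance
  ∂[0,1,2] = [1,2] − [0,2] + [0,1],
  ∂[1,2,3] = [2,3] − [1,3] + [1,2].
The resulting 6×4 matrix has rank 3, and its Smith normal form has invariant factors (1,1,1).

Computing H_k = (kernel of ∂_k) / (image of ∂_{k+1}):

  H_0: rank C_0 − rank ∂_1 = 4 − 3 = 1, and the invariant factors of ∂_1 are all 1, so H_0 = Z.
  H_1: rank ker ∂_1 − rank ∂_2 = (6 − 3) − 3 = 0, and the invariant factors of ∂_2 are all 1, so H_1 = 0.
  H_2: rank ker ∂_2 − rank ∂_3 = (4 − 3) − 0 = 1, and there is no ∂_3, so H_2 = Z.

(K is a triangulation of the 2-sphere S^2.)

H_0 ≅ Z,  H_1 = 0,  H_2 ≅ Z.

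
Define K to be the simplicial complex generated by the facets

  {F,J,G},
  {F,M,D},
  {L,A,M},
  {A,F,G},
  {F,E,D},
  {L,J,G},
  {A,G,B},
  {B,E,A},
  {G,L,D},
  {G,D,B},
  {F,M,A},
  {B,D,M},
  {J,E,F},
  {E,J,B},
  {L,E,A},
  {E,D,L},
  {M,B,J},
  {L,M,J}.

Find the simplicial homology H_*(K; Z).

H_0 = Z,  H_1 = Z^2,  H_2 = Z.

Order the vertices as A < B < D < E < F < G < J < L < M. Listing each simplex with vertices in this order, K has dimension 2 with simplices:

  0-simplices (9): A, B, D, E, F, G, J, L, M
  1-simplices (27): AB, AE, AF, AG, AL, AM, BD, BE, BG, BJ, BM, DE, DF, DG, DL, DM, EF, EJ, EL, FG, FJ, FM, GJ, GL, JL, JM, LM
  2-simplices (18): ABE, ABG, AEL, AFG, AFM, ALM, BDG, BDM, BEJ, BJM, DEF, DEL, DFM, DGL, EFJ, FGJ, GJL, JLM

so the chain groups are C_0 ≅ Z^9, C_1 ≅ Z^27, C_2 ≅ Z^18.

The boundary map ∂_1: C_1 → C_0 maps an edge to its endpoints' difference, ∂[p,q] = q − p. For instance
  ∂AF = F − A.
This gives a 9×27 integer matrix of rank 8; reducing to Smith normal form yields diagonal entries (1,1,1,1,1,1,1,1).

Boundary ∂_2: C_2 → C_1 maps a triangle to the signed sum of its edges. For instance
  ∂BJM = JM − BM + BJ,
  ∂ALM = LM − AM + AL.
The resulting 27×18 matrix has rank 17, and its Smith normal form has invariant factors (1,1,1,1,1,1,1,1,1,1,1,1,1,1,1,1,1).

Reading off H_k = ker ∂_k / im ∂_{k+1}:

  H_0: rank C_0 − rank ∂_1 = 9 − 8 = 1, and the invariant factors of ∂_1 are all 1, so H_0 ≅ Z.
  H_1: rank ker ∂_1 − rank ∂_2 = (27 − 8) − 17 = 2, and the invariant factors of ∂_2 are all 1, so H_1 ≅ Z^2.
  H_2: rank ker ∂_2 − rank ∂_3 = (18 − 17) − 0 = 1, and there is no ∂_3, so H_2 ≅ Z.

(K is a triangulation of the torus T^2.)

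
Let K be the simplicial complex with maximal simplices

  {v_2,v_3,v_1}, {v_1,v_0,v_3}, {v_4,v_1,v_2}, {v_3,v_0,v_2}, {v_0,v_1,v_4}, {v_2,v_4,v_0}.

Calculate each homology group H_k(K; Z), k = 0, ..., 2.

Fix the vertex order v_0 < v_1 < v_2 < v_3 < v_4 and write every simplex with vertices in increasing order. Then dim K = 2 and the simplices of K are:

  0-simplices (5): [v_0], [v_1], [v_2], [v_3], [v_4]
  1-simplices (9): [v_0,v_1], [v_0,v_2], [v_0,v_3], [v_0,v_4], [v_1,v_2], [v_1,v_3], [v_1,v_4], [v_2,v_3], [v_2,v_4]
  2-simplices (6): [v_0,v_1,v_3], [v_0,v_1,v_4], [v_0,v_2,v_3], [v_0,v_2,v_4], [v_1,v_2,v_3], [v_1,v_2,v_4]

giving chain groups C_0 ≅ Z^5, C_1 ≅ Z^9, C_2 ≅ Z^6.

The boundary map ∂_1: C_1 → C_0 maps an edge to its endpoints' difference, ∂[p,q] = q − p. For instance
  ∂[v_1,v_4] = [v_4] − [v_1].
The resulting 5×9 matrix has rank 4, and its Smith normal form has invariant factors (1,1,1,1).

Boundary ∂_2: C_2 → C_1 maps a triangle to the signed sum of its edges. For instance
  ∂[v_0,v_1,v_4] = [v_1,v_4] − [v_0,v_4] + [v_0,v_1],
  ∂[v_0,v_2,v_3] = [v_2,v_3] − [v_0,v_3] + [v_0,v_2].
This gives a 9×6 integer matrix of rank 5; reducing to Smith normal form yields diagonal entries (1,1,1,1,1).

From H_k ≅ ker(∂_k) / im(∂_{k+1}) we obtain:

  H_0: rank C_0 − rank ∂_1 = 5 − 4 = 1, and the invariant factors of ∂_1 are all 1, so H_0 = Z.
  H_1: rank ker ∂_1 − rank ∂_2 = (9 − 4) − 5 = 0, and the invariant factors of ∂_2 are all 1, so H_1 = 0.
  H_2: rank ker ∂_2 − rank ∂_3 = (6 − 5) − 0 = 1, and there is no ∂_3, so H_2 = Z.

(K is a triangulation of the 2-sphere S^2.)

H_0 = Z,  H_1 = 0,  H_2 = Z.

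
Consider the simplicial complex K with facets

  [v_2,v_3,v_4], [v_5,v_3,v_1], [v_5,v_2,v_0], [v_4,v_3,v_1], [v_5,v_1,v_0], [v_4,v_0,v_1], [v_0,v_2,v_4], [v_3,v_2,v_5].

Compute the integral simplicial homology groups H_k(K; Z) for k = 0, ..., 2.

Order the vertices as v_0 < v_1 < v_2 < v_3 < v_4 < v_5. Listing each simplex with vertices in this order, K has dimension 2 with simplices:

  0-simplices (6): [v_0], [v_1], [v_2], [v_3], [v_4], [v_5]
  1-simplices (12): [v_0,v_1], [v_0,v_2], [v_0,v_4], [v_0,v_5], [v_1,v_3], [v_1,v_4], [v_1,v_5], [v_2,v_3], [v_2,v_4], [v_2,v_5], [v_3,v_4], [v_3,v_5]
  2-simplices (8): [v_0,v_1,v_4], [v_0,v_1,v_5], [v_0,v_2,v_4], [v_0,v_2,v_5], [v_1,v_3,v_4], [v_1,v_3,v_5], [v_2,v_3,v_4], [v_2,v_3,v_5]

giving chain groups C_0 ≅ Z^6, C_1 ≅ Z^12, C_2 ≅ Z^8.

The boundary map ∂_1: C_1 → C_0 sends each edge [p,q] (with p < q) to q − p. For instance
  ∂[v_3,v_4] = [v_4] − [v_3].
The resulting 6×12 matrix has rank 5, and its Smith normal form has invariant factors (1,1,1,1,1).

∂_2: C_2 → C_1 acts by ∂[p,q,r] = [q,r] − [p,r] + [p,q]. For instance
  ∂[v_0,v_2,v_5] = [v_2,v_5] − [v_0,v_5] + [v_0,v_2],
  ∂[v_1,v_3,v_5] = [v_3,v_5] − [v_1,v_5] + [v_1,v_3].
The resulting 12×8 matrix has rank 7, and its Smith normal form has invariant factors (1,1,1,1,1,1,1).

Now H_k = ker ∂_k / im ∂_{k+1}, so:

  H_0: rank C_0 − rank ∂_1 = 6 − 5 = 1, and the invariant factors of ∂_1 are all 1, so H_0 ≅ Z.
  H_1: rank ker ∂_1 − rank ∂_2 = (12 − 5) − 7 = 0, and the invariant factors of ∂_2 are all 1, so H_1 ≅ 0.
  H_2: rank ker ∂_2 − rank ∂_3 = (8 − 7) − 0 = 1, and there is no ∂_3, so H_2 ≅ Z.

(K is a triangulation of the 2-sphere S^2.)

H_0 ≅ Z,  H_1 = 0,  H_2 ≅ Z.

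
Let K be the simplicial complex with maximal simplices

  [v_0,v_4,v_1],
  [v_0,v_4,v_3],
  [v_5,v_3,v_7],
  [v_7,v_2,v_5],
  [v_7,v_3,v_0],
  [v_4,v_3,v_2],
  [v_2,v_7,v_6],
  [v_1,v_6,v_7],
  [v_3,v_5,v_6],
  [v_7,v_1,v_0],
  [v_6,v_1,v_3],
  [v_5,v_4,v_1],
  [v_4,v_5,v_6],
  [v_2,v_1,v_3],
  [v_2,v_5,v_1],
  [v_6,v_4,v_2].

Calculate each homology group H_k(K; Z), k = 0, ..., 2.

K has 8 vertices, 24 edges, 16 triangles.
rank ∂_0 = 0, rank ∂_1 = 7 ⇒ b_0 = 8 − 0 − 7 = 1; all invariant factors of ∂_1 are 1 so no torsion. So H_0 ≅ Z.
rank ∂_1 = 7, rank ∂_2 = 15 ⇒ b_1 = 24 − 7 − 15 = 2; all invariant factors of ∂_2 are 1 so no torsion. So H_1 ≅ Z^2.
rank ∂_2 = 15, rank ∂_3 = 0 ⇒ b_2 = 16 − 15 − 0 = 1. So H_2 ≅ Z.

H_0 = Z,  H_1 = Z^2,  H_2 = Z.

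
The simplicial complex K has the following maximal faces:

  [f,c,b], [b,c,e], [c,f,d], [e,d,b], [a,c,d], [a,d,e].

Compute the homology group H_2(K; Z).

H_2 ≅ 0.

Order the vertices as a < b < c < d < e < f. Listing each simplex with vertices in this order, K has dimension 2 with simplices:

  0-simplices (6): a, b, c, d, e, f
  1-simplices (12): ac, ad, ae, bc, bd, be, bf, cd, ce, cf, de, df
  2-simplices (6): acd, ade, bce, bcf, bde, cdf

giving chain groups C_0 ≅ Z^6, C_1 ≅ Z^12, C_2 ≅ Z^6.

Boundary ∂_1: C_1 → C_0 is given by ∂[p,q] = [q] − [p]. For instance
  ∂bd = d − b.
This gives a 6×12 integer matrix of rank 5; reducing to Smith normal form yields diagonal entries (1,1,1,1,1).

The boundary map ∂_2: C_2 → C_1 maps a triangle to the signed sum of its edges. For instance
  ∂ade = de − ae + ad,
  ∂bcf = cf − bf + bc.
The resulting 12×6 matrix has rank 6, and its Smith normal form has invariant factors (1,1,1,1,1,1).

Reading off H_k = ker ∂_k / im ∂_{k+1}:

  H_2: rank ker ∂_2 − rank ∂_3 = (6 − 6) − 0 = 0, and there is no ∂_3, so H_2 ≅ 0.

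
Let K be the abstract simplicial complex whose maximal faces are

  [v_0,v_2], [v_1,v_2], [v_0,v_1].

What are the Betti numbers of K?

b_0 = 1, b_1 = 1.

Take the total order v_0 < v_1 < v_2 on the vertex set. Then K (dimension 1) consists of the simplices:

  0-simplices (3): [v_0], [v_1], [v_2]
  1-simplices (3): [v_0,v_1], [v_0,v_2], [v_1,v_2]

so the chain groups are C_0 ≅ Z^3, C_1 ≅ Z^3.

The boundary map ∂_1: C_1 → C_0 is given by ∂[p,q] = [q] − [p]. For instance
  ∂[v_0,v_2] = [v_2] − [v_0].
This gives a 3×3 integer matrix of rank 2; reducing to Smith normal form yields diagonal entries (1,1).

From H_k ≅ ker(∂_k) / im(∂_{k+1}) we obtain:

  H_0: rank C_0 − rank ∂_1 = 3 − 2 = 1, and the invariant factors of ∂_1 are all 1, so H_0 ≅ Z.
  H_1: rank ker ∂_1 − rank ∂_2 = (3 − 2) − 0 = 1, and there is no ∂_2, so H_1 ≅ Z.

As a check, the Euler characteristic is 3 − 3 = 0, which agrees with 1 − 1 = 0.

Hence the Betti numbers are b_0 = 1, b_1 = 1.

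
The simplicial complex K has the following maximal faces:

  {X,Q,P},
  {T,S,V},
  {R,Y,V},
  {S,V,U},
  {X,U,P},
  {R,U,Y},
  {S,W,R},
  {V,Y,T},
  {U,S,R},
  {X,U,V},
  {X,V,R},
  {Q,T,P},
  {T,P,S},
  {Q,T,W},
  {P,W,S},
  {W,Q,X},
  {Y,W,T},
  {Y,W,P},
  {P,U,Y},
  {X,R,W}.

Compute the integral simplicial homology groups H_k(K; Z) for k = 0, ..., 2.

Fix the vertex order P < Q < R < S < T < U < V < W < X < Y and write every simplex with vertices in increasing order. Then dim K = 2 and the simplices of K are:

  0-simplices (10): P, Q, R, S, T, U, V, W, X, Y
  1-simplices (30): PQ, PS, PT, PU, PW, PX, PY, QT, QW, QX, RS, RU, RV, RW, RX, RY, ST, SU, SV, SW, TV, TW, TY, UV, UX, UY, VX, VY, WX, WY
  2-simplices (20): PQT, PQX, PST, PSW, PUX, PUY, PWY, QTW, QWX, RSU, RSW, RUY, RVX, RVY, RWX, STV, SUV, TVY, TWY, UVX

Hence C_0 ≅ Z^10, C_1 ≅ Z^30, C_2 ≅ Z^20.

The boundary map ∂_1: C_1 → C_0 maps an edge to its endpoints' difference, ∂[p,q] = q − p.
The 10×30 boundary matrix has rank 9 and Smith normal form diag(1,1,1,1,1,1,1,1,1).

Boundary ∂_2: C_2 → C_1 acts by ∂[p,q,r] = [q,r] − [p,r] + [p,q]. For instance
  ∂RSW = SW − RW + RS,
  ∂PSW = SW − PW + PS.
The 30×20 boundary matrix has rank 20 and Smith normal form diag(1,1,1,1,1,1,1,1,1,1,1,1,1,1,1,1,1,1,1,2).

Reading off H_k = ker ∂_k / im ∂_{k+1}:

  H_0: rank C_0 − rank ∂_1 = 10 − 9 = 1, and the invariant factors of ∂_1 are all 1, so H_0 = Z.
  H_1: rank ker ∂_1 − rank ∂_2 = (30 − 9) − 20 = 1, and ∂_2 has invariant factor 2 > 1, so H_1 = Z ⊕ Z/2.
  H_2: rank ker ∂_2 − rank ∂_3 = (20 − 20) − 0 = 0, and there is no ∂_3, so H_2 = 0.

(K is a triangulation of the Klein bottle.)

H_0 ≅ Z,  H_1 ≅ Z ⊕ Z/2,  H_2 = 0.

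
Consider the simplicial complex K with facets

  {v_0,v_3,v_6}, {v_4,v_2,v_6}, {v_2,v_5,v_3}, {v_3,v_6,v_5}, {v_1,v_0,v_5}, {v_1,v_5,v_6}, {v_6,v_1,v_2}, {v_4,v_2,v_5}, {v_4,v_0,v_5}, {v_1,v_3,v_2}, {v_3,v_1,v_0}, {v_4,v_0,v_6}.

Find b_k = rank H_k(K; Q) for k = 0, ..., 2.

b_0 = 1, b_1 = 0, b_2 = 0.

Order the vertices as v_0 < v_1 < v_2 < v_3 < v_4 < v_5 < v_6. Listing each simplex with vertices in this order, K has dimension 2 with simplices:

  0-simplices (7): [v_0], [v_1], [v_2], [v_3], [v_4], [v_5], [v_6]
  1-simplices (18): (18 of them)
  2-simplices (12): (12 of them)

giving chain groups C_0 ≅ Z^7, C_1 ≅ Z^18, C_2 ≅ Z^12.

Boundary ∂_1: C_1 → C_0 is given by ∂[p,q] = [q] − [p].
The resulting 7×18 matrix has rank 6, and its Smith normal form has invariant factors (1,1,1,1,1,1).

∂_2: C_2 → C_1 acts by ∂[p,q,r] = [q,r] − [p,r] + [p,q]. For instance
  ∂[v_0,v_4,v_5] = [v_4,v_5] − [v_0,v_5] + [v_0,v_4],
  ∂[v_1,v_2,v_3] = [v_2,v_3] − [v_1,v_3] + [v_1,v_2].
The 18×12 boundary matrix has rank 12 and Smith normal form diag(1,1,1,1,1,1,1,1,1,1,1,2).

From H_k ≅ ker(∂_k) / im(∂_{k+1}) we obtain:

  H_0: rank C_0 − rank ∂_1 = 7 − 6 = 1, and the invariant factors of ∂_1 are all 1, so H_0 = Z.
  H_1: rank ker ∂_1 − rank ∂_2 = (18 − 6) − 12 = 0, and ∂_2 has invariant factor 2 > 1, so H_1 = Z/2.
  H_2: rank ker ∂_2 − rank ∂_3 = (12 − 12) − 0 = 0, and there is no ∂_3, so H_2 = 0.

Hence the Betti numbers are b_0 = 1, b_1 = 0, b_2 = 0.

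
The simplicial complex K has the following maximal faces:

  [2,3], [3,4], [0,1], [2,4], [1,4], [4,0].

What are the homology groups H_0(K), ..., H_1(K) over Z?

H_0 ≅ Z,  H_1 ≅ Z^2.

Order the vertices as 0 < 1 < 2 < 3 < 4. Listing each simplex with vertices in this order, K has dimension 1 with simplices:

  0-simplices (5): [0], [1], [2], [3], [4]
  1-simplices (6): [0,1], [0,4], [1,4], [2,3], [2,4], [3,4]

giving chain groups C_0 ≅ Z^5, C_1 ≅ Z^6.

The boundary map ∂_1: C_1 → C_0 sends each edge [p,q] (with p < q) to q − p. For instance
  ∂[2,4] = [4] − [2].
The resulting 5×6 matrix has rank 4, and its Smith normal form has invariant factors (1,1,1,1).

Now H_k = ker ∂_k / im ∂_{k+1}, so:

  H_0: rank C_0 − rank ∂_1 = 5 − 4 = 1, and the invariant factors of ∂_1 are all 1, so H_0 ≅ Z.
  H_1: rank ker ∂_1 − rank ∂_2 = (6 − 4) − 0 = 2, and there is no ∂_2, so H_1 ≅ Z^2.

(K is a triangulation of a wedge of 2 circles.)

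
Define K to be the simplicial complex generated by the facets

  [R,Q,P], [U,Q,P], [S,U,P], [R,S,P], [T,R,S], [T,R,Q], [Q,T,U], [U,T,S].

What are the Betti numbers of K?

Fix the vertex order P < Q < R < S < T < U and write every simplex with vertices in increasing order. Then dim K = 2 and the simplices of K are:

  0-simplices (6): P, Q, R, S, T, U
  1-simplices (12): PQ, PR, PS, PU, QR, QT, QU, RS, RT, ST, SU, TU
  2-simplices (8): PQR, PQU, PRS, PSU, QRT, QTU, RST, STU

so the chain groups are C_0 ≅ Z^6, C_1 ≅ Z^12, C_2 ≅ Z^8.

∂_1: C_1 → C_0 sends each edge [p,q] (with p < q) to q − p. For instance
  ∂PU = U − P.
As a 6×12 matrix over Z this has rank 5, with invariant factors (1,1,1,1,1).

∂_2: C_2 → C_1 acts by ∂[p,q,r] = [q,r] − [p,r] + [p,q]. For instance
  ∂QTU = TU − QU + QT,
  ∂STU = TU − SU + ST.
As a 12×8 matrix over Z this has rank 7, with invariant factors (1,1,1,1,1,1,1).

Reading off H_k = ker ∂_k / im ∂_{k+1}:

  H_0: rank C_0 − rank ∂_1 = 6 − 5 = 1, and the invariant factors of ∂_1 are all 1, so H_0 ≅ Z.
  H_1: rank ker ∂_1 − rank ∂_2 = (12 − 5) − 7 = 0, and the invariant factors of ∂_2 are all 1, so H_1 ≅ 0.
  H_2: rank ker ∂_2 − rank ∂_3 = (8 − 7) − 0 = 1, and there is no ∂_3, so H_2 ≅ Z.

Hence the Betti numbers are b_0 = 1, b_1 = 0, b_2 = 1.

b_0 = 1, b_1 = 0, b_2 = 1.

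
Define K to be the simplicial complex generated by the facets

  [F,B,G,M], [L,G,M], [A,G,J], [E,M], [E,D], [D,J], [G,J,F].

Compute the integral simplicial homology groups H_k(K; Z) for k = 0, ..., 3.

Order the vertices as A < B < D < E < F < G < J < L < M. Listing each simplex with vertices in this order, K has dimension 3 with simplices:

  0-simplices (9): A, B, D, E, F, G, J, L, M
  1-simplices (15): AG, AJ, BF, BG, BM, DE, DJ, EM, FG, FJ, FM, GJ, GL, GM, LM
  2-simplices (7): AGJ, BFG, BFM, BGM, FGJ, FGM, GLM
  3-simplices (1): BFGM

Hence C_0 ≅ Z^9, C_1 ≅ Z^15, C_2 ≅ Z^7, C_3 ≅ Z^1.

∂_1: C_1 → C_0 is given by ∂[p,q] = [q] − [p]. For instance
  ∂GL = L − G.
As a 9×15 matrix over Z this has rank 8, with invariant factors (1,1,1,1,1,1,1,1).

The boundary map ∂_2: C_2 → C_1 acts by ∂[p,q,r] = [q,r] − [p,r] + [p,q]. For instance
  ∂BGM = GM − BM + BG,
  ∂BFG = FG − BG + BF.
The resulting 15×7 matrix has rank 6, and its Smith normal form has invariant factors (1,1,1,1,1,1).

∂_3: C_3 → C_2 sends each 3-simplex σ to the alternating sum Σ_i (−1)^i (σ with its i-th vertex removed). For instance
  ∂BFGM = FGM − BGM + BFM − BFG.
The resulting 7×1 matrix has rank 1, and its Smith normal form has invariant factors (1).

Reading off H_k = ker ∂_k / im ∂_{k+1}:

  H_0: rank C_0 − rank ∂_1 = 9 − 8 = 1, and the invariant factors of ∂_1 are all 1, so H_0 = Z.
  H_1: rank ker ∂_1 − rank ∂_2 = (15 − 8) − 6 = 1, and the invariant factors of ∂_2 are all 1, so H_1 = Z.
  H_2: rank ker ∂_2 − rank ∂_3 = (7 − 6) − 1 = 0, and the invariant factors of ∂_3 are all 1, so H_2 = 0.
  H_3: rank ker ∂_3 − rank ∂_4 = (1 − 1) − 0 = 0, and there is no ∂_4, so H_3 = 0.

H_0 = Z,  H_1 = Z,  H_2 = 0,  H_3 = 0.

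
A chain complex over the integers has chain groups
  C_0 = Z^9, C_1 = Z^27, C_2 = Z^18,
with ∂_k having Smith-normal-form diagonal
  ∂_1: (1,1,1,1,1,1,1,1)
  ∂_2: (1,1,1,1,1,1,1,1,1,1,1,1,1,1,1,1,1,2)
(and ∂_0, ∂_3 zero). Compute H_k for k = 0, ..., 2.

H_0 ≅ Z,  H_1 ≅ Z ⊕ Z/2Z,  H_2 = 0.

H_0: b_0 = 9 − 0 − 8 = 1; torsion from ∂_1 factors > 1: none. So H_0 ≅ Z.
H_1: b_1 = 27 − 8 − 18 = 1; torsion from ∂_2 factors > 1: [2]. So H_1 ≅ Z ⊕ Z/2Z.
H_2: b_2 = 18 − 18 − 0 = 0; torsion from ∂_3 factors > 1: none. So H_2 ≅ 0.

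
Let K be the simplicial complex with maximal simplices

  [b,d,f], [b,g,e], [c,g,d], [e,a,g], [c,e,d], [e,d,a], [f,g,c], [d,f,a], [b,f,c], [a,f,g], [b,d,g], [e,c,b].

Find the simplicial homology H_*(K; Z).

H_0 ≅ Z,  H_1 ≅ Z_2,  H_2 = 0.

We work with the vertex ordering a < b < c < d < e < f < g. The simplices of K, each written with vertices in increasing order, are:

  0-simplices (7): a, b, c, d, e, f, g
  1-simplices (18): ad, ae, af, ag, bc, bd, be, bf, bg, cd, ce, cf, cg, de, df, dg, eg, fg
  2-simplices (12): ade, adf, aeg, afg, bce, bcf, bdf, bdg, beg, cde, cdg, cfg

Hence C_0 ≅ Z^7, C_1 ≅ Z^18, C_2 ≅ Z^12.

The boundary map ∂_1: C_1 → C_0 is given by ∂[p,q] = [q] − [p].
The resulting 7×18 matrix has rank 6, and its Smith normal form has invariant factors (1,1,1,1,1,1).

∂_2: C_2 → C_1 acts by ∂[p,q,r] = [q,r] − [p,r] + [p,q]. For instance
  ∂cde = de − ce + cd,
  ∂bcf = cf − bf + bc.
As a 18×12 matrix over Z this has rank 12, with invariant factors (1,1,1,1,1,1,1,1,1,1,1,2).

Computing H_k = (kernel of ∂_k) / (image of ∂_{k+1}):

  H_0: rank C_0 − rank ∂_1 = 7 − 6 = 1, and the invariant factors of ∂_1 are all 1, so H_0 = Z.
  H_1: rank ker ∂_1 − rank ∂_2 = (18 − 6) − 12 = 0, and ∂_2 has invariant factor 2 > 1, so H_1 = Z_2.
  H_2: rank ker ∂_2 − rank ∂_3 = (12 − 12) − 0 = 0, and there is no ∂_3, so H_2 = 0.

As a check, the Euler characteristic is 7 − 18 + 12 = 1, which agrees with 1 − 0 + 0 = 1.
(K is a triangulation of the real projective plane RP^2.)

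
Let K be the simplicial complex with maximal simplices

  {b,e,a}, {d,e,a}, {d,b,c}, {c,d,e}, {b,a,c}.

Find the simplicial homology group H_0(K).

Fix the vertex order a < b < c < d < e and write every simplex with vertices in increasing order. Then dim K = 2 and the simplices of K are:

  0-simplices (5): a, b, c, d, e
  1-simplices (10): ab, ac, ad, ae, bc, bd, be, cd, ce, de
  2-simplices (5): abc, abe, ade, bcd, cde

so the chain groups are C_0 ≅ Z^5, C_1 ≅ Z^10, C_2 ≅ Z^5.

∂_1: C_1 → C_0 maps an edge to its endpoints' difference, ∂[p,q] = q − p.
The resulting 5×10 matrix has rank 4, and its Smith normal form has invariant factors (1,1,1,1).

∂_2: C_2 → C_1 acts by ∂[p,q,r] = [q,r] − [p,r] + [p,q]. For instance
  ∂ade = de − ae + ad,
  ∂cde = de − ce + cd.
As a 10×5 matrix over Z this has rank 5, with invariant factors (1,1,1,1,1).

Computing H_k = (kernel of ∂_k) / (image of ∂_{k+1}):

  H_0: rank C_0 − rank ∂_1 = 5 − 4 = 1, and the invariant factors of ∂_1 are all 1, so H_0 ≅ Z.

(K is a triangulation of the Möbius band.)

H_0 = Z.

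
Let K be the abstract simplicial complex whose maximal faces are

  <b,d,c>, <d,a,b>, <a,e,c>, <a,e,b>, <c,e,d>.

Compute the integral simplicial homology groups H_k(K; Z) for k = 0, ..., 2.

H_0 = Z,  H_1 = Z,  H_2 = 0.

We work with the vertex ordering a < b < c < d < e. The simplices of K, each written with vertices in increasing order, are:

  0-simplices (5): a, b, c, d, e
  1-simplices (10): ab, ac, ad, ae, bc, bd, be, cd, ce, de
  2-simplices (5): abd, abe, ace, bcd, cde

giving chain groups C_0 ≅ Z^5, C_1 ≅ Z^10, C_2 ≅ Z^5.

Boundary ∂_1: C_1 → C_0 maps an edge to its endpoints' difference, ∂[p,q] = q − p. For instance
  ∂ce = e − c.
The resulting 5×10 matrix has rank 4, and its Smith normal form has invariant factors (1,1,1,1).

∂_2: C_2 → C_1 acts by ∂[p,q,r] = [q,r] − [p,r] + [p,q]. For instance
  ∂bcd = cd − bd + bc,
  ∂abd = bd − ad + ab.
The 10×5 boundary matrix has rank 5 and Smith normal form diag(1,1,1,1,1).

Computing H_k = (kernel of ∂_k) / (image of ∂_{k+1}):

  H_0: rank C_0 − rank ∂_1 = 5 − 4 = 1, and the invariant factors of ∂_1 are all 1, so H_0 = Z.
  H_1: rank ker ∂_1 − rank ∂_2 = (10 − 4) − 5 = 1, and the invariant factors of ∂_2 are all 1, so H_1 = Z.
  H_2: rank ker ∂_2 − rank ∂_3 = (5 − 5) − 0 = 0, and there is no ∂_3, so H_2 = 0.

(K is a triangulation of the Möbius band.)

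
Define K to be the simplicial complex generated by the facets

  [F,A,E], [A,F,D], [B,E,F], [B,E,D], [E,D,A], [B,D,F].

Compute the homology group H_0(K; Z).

H_0 = Z.

Fix the vertex order A < B < D < E < F and write every simplex with vertices in increasing order. Then dim K = 2 and the simplices of K are:

  0-simplices (5): A, B, D, E, F
  1-simplices (9): AD, AE, AF, BD, BE, BF, DE, DF, EF
  2-simplices (6): ADE, ADF, AEF, BDE, BDF, BEF

so the chain groups are C_0 ≅ Z^5, C_1 ≅ Z^9, C_2 ≅ Z^6.

Boundary ∂_1: C_1 → C_0 maps an edge to its endpoints' difference, ∂[p,q] = q − p. For instance
  ∂BE = E − B.
The 5×9 boundary matrix has rank 4 and Smith normal form diag(1,1,1,1).

∂_2: C_2 → C_1 maps a triangle to the signed sum of its edges. For instance
  ∂AEF = EF − AF + AE,
  ∂BDF = DF − BF + BD.
The resulting 9×6 matrix has rank 5, and its Smith normal form has invariant factors (1,1,1,1,1).

Reading off H_k = ker ∂_k / im ∂_{k+1}:

  H_0: rank C_0 − rank ∂_1 = 5 − 4 = 1, and the invariant factors of ∂_1 are all 1, so H_0 = Z.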